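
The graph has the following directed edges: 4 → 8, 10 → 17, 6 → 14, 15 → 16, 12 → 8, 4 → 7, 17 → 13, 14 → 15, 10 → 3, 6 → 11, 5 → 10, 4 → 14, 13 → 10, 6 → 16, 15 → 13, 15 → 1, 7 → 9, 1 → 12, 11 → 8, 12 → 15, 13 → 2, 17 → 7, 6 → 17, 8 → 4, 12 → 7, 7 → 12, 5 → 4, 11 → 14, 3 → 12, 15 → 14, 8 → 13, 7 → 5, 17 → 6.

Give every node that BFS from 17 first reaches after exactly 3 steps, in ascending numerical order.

Level 0: 17
Level 1: 6, 7, 13
Level 2: 2, 5, 9, 10, 11, 12, 14, 16
Level 3: 3, 4, 8, 15
Level 4: 1

3, 4, 8, 15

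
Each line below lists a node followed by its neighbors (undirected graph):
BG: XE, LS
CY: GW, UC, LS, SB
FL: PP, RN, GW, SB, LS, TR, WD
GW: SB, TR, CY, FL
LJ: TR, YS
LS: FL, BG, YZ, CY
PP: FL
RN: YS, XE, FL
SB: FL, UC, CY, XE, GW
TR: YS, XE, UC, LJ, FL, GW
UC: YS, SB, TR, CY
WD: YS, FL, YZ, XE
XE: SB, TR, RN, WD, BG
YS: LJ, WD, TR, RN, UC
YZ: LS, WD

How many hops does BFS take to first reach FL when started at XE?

2

Level 0: XE
Level 1: BG, RN, SB, TR, WD
Level 2: CY, FL, GW, LJ, LS, UC, YS, YZ
Level 3: PP
FL first appears at level 2.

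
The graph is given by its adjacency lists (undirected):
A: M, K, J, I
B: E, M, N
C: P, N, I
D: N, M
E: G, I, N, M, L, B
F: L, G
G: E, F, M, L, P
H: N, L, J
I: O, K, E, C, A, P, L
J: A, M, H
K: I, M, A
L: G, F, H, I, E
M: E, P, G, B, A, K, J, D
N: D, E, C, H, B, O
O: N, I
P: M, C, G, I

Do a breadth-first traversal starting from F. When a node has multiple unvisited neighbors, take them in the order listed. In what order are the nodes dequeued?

F -> L -> G -> H -> I -> E -> M -> P -> N -> J -> O -> K -> C -> A -> B -> D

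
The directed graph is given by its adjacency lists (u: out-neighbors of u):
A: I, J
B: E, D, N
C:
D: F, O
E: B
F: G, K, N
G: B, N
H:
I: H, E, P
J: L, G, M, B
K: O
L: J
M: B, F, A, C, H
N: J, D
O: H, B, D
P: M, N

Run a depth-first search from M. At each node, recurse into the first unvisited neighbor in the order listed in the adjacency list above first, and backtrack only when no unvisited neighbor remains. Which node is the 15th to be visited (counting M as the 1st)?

Visit M
M → B
B → E
B → D
D → F
F → G
G → N
N → J
J → L
F → K
K → O
O → H
M → A
A → I
I → P
M → C

Visit order: M, B, E, D, F, G, N, J, L, K, O, H, A, I, P, C

P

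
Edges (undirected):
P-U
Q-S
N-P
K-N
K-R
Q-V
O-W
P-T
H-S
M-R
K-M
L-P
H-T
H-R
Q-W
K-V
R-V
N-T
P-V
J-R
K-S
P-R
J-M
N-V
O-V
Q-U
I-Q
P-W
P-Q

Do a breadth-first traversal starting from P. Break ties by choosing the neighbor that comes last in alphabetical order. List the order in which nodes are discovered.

P W V U T R Q N L O K H M J S I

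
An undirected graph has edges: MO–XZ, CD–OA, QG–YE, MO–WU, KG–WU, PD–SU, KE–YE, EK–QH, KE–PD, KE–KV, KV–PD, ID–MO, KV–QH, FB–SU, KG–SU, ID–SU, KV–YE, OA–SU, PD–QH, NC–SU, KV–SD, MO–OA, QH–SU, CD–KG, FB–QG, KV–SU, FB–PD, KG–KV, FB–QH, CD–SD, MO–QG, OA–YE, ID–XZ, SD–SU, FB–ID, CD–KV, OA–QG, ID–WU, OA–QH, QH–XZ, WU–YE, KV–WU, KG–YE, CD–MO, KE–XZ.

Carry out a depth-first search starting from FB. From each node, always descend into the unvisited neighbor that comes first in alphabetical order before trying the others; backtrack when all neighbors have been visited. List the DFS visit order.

Visit FB
FB → ID
ID → MO
MO → CD
CD → KG
KG → KV
KV → KE
KE → PD
PD → QH
QH → EK
QH → OA
OA → QG
QG → YE
YE → WU
OA → SU
SU → NC
SU → SD
QH → XZ

FB ID MO CD KG KV KE PD QH EK OA QG YE WU SU NC SD XZ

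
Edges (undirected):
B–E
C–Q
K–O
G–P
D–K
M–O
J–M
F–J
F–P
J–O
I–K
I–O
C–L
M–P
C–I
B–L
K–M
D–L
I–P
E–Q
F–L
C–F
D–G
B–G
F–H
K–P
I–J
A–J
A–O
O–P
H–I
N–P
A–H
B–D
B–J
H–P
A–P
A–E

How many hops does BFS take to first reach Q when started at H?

Level 0: H
Level 1: A, F, I, P
Level 2: C, E, G, J, K, L, M, N, O
Level 3: B, D, Q
Q first appears at level 3.

3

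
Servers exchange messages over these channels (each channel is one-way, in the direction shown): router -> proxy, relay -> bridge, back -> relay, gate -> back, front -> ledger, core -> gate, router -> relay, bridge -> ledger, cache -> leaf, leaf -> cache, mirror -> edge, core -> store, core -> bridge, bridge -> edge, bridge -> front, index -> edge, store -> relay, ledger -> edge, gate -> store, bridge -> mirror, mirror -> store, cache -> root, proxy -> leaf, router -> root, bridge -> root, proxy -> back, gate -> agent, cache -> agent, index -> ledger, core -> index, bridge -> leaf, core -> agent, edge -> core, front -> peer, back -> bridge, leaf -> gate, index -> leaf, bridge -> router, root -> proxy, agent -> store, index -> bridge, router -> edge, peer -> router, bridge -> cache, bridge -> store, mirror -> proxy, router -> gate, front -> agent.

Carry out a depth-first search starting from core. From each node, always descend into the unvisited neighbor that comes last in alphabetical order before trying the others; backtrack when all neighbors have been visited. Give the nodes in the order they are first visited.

Visit core
core → store
store → relay
relay → bridge
bridge → router
router → root
root → proxy
proxy → leaf
leaf → gate
gate → back
gate → agent
leaf → cache
router → edge
bridge → mirror
bridge → ledger
bridge → front
front → peer
core → index

core, store, relay, bridge, router, root, proxy, leaf, gate, back, agent, cache, edge, mirror, ledger, front, peer, index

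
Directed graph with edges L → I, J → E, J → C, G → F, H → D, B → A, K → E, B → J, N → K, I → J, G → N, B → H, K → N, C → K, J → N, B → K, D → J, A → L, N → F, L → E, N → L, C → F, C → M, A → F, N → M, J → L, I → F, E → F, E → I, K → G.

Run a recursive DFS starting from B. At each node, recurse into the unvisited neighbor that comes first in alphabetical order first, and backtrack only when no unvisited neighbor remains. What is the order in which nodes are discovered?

B -> A -> F -> L -> E -> I -> J -> C -> K -> G -> N -> M -> H -> D

Visit B
B → A
A → F
A → L
L → E
E → I
I → J
J → C
C → K
K → G
G → N
N → M
B → H
H → D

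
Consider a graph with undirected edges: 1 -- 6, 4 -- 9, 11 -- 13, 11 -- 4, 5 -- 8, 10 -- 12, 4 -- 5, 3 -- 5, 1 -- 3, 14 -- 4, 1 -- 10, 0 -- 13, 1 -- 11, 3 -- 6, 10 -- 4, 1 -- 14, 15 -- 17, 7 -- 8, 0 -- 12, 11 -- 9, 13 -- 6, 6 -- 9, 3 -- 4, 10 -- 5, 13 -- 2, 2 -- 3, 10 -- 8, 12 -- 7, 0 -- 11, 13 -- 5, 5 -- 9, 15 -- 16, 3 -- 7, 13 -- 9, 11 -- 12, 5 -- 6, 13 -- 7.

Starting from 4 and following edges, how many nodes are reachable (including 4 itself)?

15

BFS from 4 visits: 4, 3, 5, 9, 10, 11, 14, 1, 2, 6, 7, 8, 13, 12, 0
Reachable nodes: 15 of 18 total.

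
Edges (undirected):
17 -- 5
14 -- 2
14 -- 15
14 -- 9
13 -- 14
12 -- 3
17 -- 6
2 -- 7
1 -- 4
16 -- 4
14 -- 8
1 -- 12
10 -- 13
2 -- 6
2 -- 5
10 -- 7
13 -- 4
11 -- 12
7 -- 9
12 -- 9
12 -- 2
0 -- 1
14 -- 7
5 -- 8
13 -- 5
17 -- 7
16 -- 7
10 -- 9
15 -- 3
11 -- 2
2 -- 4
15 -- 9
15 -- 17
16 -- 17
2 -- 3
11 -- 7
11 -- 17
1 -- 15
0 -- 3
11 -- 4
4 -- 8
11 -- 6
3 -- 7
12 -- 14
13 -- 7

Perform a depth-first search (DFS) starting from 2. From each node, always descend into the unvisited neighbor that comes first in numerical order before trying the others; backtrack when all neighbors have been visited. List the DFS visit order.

Visit 2
2 → 3
3 → 0
0 → 1
1 → 4
4 → 8
8 → 5
5 → 13
13 → 7
7 → 9
9 → 10
9 → 12
12 → 11
11 → 6
6 → 17
17 → 15
15 → 14
17 → 16

2 → 3 → 0 → 1 → 4 → 8 → 5 → 13 → 7 → 9 → 10 → 12 → 11 → 6 → 17 → 15 → 14 → 16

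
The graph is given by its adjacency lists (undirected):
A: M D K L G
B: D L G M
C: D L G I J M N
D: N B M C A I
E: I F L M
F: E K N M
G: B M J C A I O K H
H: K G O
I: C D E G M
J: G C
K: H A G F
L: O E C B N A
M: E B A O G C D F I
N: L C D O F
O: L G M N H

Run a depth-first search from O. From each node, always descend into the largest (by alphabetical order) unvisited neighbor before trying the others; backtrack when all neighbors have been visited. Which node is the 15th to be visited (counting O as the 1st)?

B

Visit O
O → N
N → L
L → E
E → M
M → I
I → G
G → K
K → H
K → F
K → A
A → D
D → C
C → J
D → B

Visit order: O, N, L, E, M, I, G, K, H, F, A, D, C, J, B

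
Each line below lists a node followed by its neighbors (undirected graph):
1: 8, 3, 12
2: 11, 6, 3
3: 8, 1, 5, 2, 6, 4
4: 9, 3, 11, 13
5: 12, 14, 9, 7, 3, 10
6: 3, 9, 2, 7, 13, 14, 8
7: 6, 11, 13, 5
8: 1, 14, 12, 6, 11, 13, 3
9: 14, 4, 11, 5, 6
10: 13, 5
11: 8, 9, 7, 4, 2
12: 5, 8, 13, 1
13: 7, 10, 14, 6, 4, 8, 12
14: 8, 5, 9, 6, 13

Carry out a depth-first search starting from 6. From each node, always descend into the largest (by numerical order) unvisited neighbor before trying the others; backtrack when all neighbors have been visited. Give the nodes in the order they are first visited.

6 → 14 → 13 → 12 → 8 → 11 → 9 → 5 → 10 → 7 → 3 → 4 → 2 → 1

Visit 6
6 → 14
14 → 13
13 → 12
12 → 8
8 → 11
11 → 9
9 → 5
5 → 10
5 → 7
5 → 3
3 → 4
3 → 2
3 → 1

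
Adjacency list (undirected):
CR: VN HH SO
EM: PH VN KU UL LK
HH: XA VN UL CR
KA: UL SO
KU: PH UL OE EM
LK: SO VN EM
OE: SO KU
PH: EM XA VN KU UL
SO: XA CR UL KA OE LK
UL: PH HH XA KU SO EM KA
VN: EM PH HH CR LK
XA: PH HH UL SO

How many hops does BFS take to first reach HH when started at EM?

2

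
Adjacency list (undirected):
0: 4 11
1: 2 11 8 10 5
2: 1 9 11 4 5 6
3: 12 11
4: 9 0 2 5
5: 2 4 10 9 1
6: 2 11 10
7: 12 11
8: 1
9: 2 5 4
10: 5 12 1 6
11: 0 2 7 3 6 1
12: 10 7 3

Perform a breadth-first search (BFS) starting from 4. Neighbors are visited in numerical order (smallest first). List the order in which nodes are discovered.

4, 0, 2, 5, 9, 11, 1, 6, 10, 3, 7, 8, 12

Visit 4; enqueue 0, 2, 5, 9 → queue [0, 2, 5, 9]
Visit 0; enqueue 11 → queue [2, 5, 9, 11]
Visit 2; enqueue 1, 6 → queue [5, 9, 11, 1, 6]
Visit 5; enqueue 10 → queue [9, 11, 1, 6, 10]
Visit 9 → queue [11, 1, 6, 10]
Visit 11; enqueue 3, 7 → queue [1, 6, 10, 3, 7]
Visit 1; enqueue 8 → queue [6, 10, 3, 7, 8]
Visit 6 → queue [10, 3, 7, 8]
Visit 10; enqueue 12 → queue [3, 7, 8, 12]
Visit 3 → queue [7, 8, 12]
Visit 7 → queue [8, 12]
Visit 8 → queue [12]
Visit 12 → queue []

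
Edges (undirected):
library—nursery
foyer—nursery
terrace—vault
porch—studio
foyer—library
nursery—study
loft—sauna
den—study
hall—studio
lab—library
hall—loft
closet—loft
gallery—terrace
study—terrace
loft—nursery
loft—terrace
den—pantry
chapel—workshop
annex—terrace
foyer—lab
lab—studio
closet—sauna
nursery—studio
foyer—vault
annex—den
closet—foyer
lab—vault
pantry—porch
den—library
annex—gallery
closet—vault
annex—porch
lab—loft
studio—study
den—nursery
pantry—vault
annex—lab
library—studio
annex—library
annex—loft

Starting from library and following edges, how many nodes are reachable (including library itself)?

BFS from library visits: library, studio, nursery, lab, foyer, den, annex, study, porch, hall, loft, vault, closet, pantry, terrace, gallery, sauna
Reachable nodes: 17 of 19 total.

17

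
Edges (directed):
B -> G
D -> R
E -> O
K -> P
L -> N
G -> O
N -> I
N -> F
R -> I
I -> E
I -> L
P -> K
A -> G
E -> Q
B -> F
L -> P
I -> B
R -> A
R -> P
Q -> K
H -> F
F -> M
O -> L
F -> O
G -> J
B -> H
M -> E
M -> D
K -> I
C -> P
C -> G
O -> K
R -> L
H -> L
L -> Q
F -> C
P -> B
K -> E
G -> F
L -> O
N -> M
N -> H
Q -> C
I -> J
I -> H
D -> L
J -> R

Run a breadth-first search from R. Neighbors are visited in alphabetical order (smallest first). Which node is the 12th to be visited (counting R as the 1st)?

Visit R; enqueue A, I, L, P → queue [A, I, L, P]
Visit A; enqueue G → queue [I, L, P, G]
Visit I; enqueue B, E, H, J → queue [L, P, G, B, E, H, J]
Visit L; enqueue N, O, Q → queue [P, G, B, E, H, J, N, O, Q]
Visit P; enqueue K → queue [G, B, E, H, J, N, O, Q, K]
Visit G; enqueue F → queue [B, E, H, J, N, O, Q, K, F]
Visit B → queue [E, H, J, N, O, Q, K, F]
Visit E → queue [H, J, N, O, Q, K, F]
Visit H → queue [J, N, O, Q, K, F]
Visit J → queue [N, O, Q, K, F]
Visit N; enqueue M → queue [O, Q, K, F, M]
Visit O → queue [Q, K, F, M]
Visit Q; enqueue C → queue [K, F, M, C]
Visit K → queue [F, M, C]
Visit F → queue [M, C]
Visit M; enqueue D → queue [C, D]
Visit C → queue [D]
Visit D → queue []

Visit order: R, A, I, L, P, G, B, E, H, J, N, O, Q, K, F, M, C, D

O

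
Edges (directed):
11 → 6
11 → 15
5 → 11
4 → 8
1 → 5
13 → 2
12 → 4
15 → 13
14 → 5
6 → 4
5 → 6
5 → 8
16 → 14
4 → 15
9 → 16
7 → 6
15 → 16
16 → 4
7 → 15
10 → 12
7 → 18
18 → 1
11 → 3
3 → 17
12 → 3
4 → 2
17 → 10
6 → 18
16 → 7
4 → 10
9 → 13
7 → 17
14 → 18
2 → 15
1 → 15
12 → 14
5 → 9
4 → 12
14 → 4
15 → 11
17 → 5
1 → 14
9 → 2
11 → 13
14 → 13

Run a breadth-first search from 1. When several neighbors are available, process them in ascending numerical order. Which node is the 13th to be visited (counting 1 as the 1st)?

2

Visit 1; enqueue 5, 14, 15 → queue [5, 14, 15]
Visit 5; enqueue 6, 8, 9, 11 → queue [14, 15, 6, 8, 9, 11]
Visit 14; enqueue 4, 13, 18 → queue [15, 6, 8, 9, 11, 4, 13, 18]
Visit 15; enqueue 16 → queue [6, 8, 9, 11, 4, 13, 18, 16]
Visit 6 → queue [8, 9, 11, 4, 13, 18, 16]
Visit 8 → queue [9, 11, 4, 13, 18, 16]
Visit 9; enqueue 2 → queue [11, 4, 13, 18, 16, 2]
Visit 11; enqueue 3 → queue [4, 13, 18, 16, 2, 3]
Visit 4; enqueue 10, 12 → queue [13, 18, 16, 2, 3, 10, 12]
Visit 13 → queue [18, 16, 2, 3, 10, 12]
Visit 18 → queue [16, 2, 3, 10, 12]
Visit 16; enqueue 7 → queue [2, 3, 10, 12, 7]
Visit 2 → queue [3, 10, 12, 7]
Visit 3; enqueue 17 → queue [10, 12, 7, 17]
Visit 10 → queue [12, 7, 17]
Visit 12 → queue [7, 17]
Visit 7 → queue [17]
Visit 17 → queue []

Visit order: 1, 5, 14, 15, 6, 8, 9, 11, 4, 13, 18, 16, 2, 3, 10, 12, 7, 17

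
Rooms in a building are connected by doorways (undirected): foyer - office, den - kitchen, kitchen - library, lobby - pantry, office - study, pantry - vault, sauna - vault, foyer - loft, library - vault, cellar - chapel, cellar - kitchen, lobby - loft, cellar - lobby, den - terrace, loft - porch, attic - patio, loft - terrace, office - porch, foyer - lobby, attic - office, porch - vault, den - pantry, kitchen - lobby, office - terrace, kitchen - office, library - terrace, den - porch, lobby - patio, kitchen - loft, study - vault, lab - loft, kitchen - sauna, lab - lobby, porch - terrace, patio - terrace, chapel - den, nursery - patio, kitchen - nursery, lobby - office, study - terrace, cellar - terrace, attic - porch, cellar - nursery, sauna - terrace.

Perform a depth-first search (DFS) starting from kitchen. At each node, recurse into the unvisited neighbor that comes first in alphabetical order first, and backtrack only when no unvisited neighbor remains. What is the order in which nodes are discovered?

Visit kitchen
kitchen → cellar
cellar → chapel
chapel → den
den → pantry
pantry → lobby
lobby → foyer
foyer → loft
loft → lab
loft → porch
porch → attic
attic → office
office → study
study → terrace
terrace → library
library → vault
vault → sauna
terrace → patio
patio → nursery

kitchen cellar chapel den pantry lobby foyer loft lab porch attic office study terrace library vault sauna patio nursery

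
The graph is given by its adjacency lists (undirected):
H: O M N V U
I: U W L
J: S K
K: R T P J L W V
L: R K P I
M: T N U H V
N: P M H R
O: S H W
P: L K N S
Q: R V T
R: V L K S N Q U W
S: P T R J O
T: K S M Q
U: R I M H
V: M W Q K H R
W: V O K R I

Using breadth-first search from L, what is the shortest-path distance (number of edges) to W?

2

Level 0: L
Level 1: I, K, P, R
Level 2: J, N, Q, S, T, U, V, W
Level 3: H, M, O
W first appears at level 2.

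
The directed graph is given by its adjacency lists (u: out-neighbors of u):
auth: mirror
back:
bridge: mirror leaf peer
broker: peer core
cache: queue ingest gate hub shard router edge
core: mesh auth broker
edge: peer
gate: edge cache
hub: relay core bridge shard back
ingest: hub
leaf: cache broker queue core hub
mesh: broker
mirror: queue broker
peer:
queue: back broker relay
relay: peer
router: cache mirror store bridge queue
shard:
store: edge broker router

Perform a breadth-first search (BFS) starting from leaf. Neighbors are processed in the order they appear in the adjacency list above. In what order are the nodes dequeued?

Visit leaf; enqueue cache, broker, queue, core, hub → queue [cache, broker, queue, core, hub]
Visit cache; enqueue ingest, gate, shard, router, edge → queue [broker, queue, core, hub, ingest, gate, shard, router, edge]
Visit broker; enqueue peer → queue [queue, core, hub, ingest, gate, shard, router, edge, peer]
Visit queue; enqueue back, relay → queue [core, hub, ingest, gate, shard, router, edge, peer, back, relay]
Visit core; enqueue mesh, auth → queue [hub, ingest, gate, shard, router, edge, peer, back, relay, mesh, auth]
Visit hub; enqueue bridge → queue [ingest, gate, shard, router, edge, peer, back, relay, mesh, auth, bridge]
Visit ingest → queue [gate, shard, router, edge, peer, back, relay, mesh, auth, bridge]
Visit gate → queue [shard, router, edge, peer, back, relay, mesh, auth, bridge]
Visit shard → queue [router, edge, peer, back, relay, mesh, auth, bridge]
Visit router; enqueue mirror, store → queue [edge, peer, back, relay, mesh, auth, bridge, mirror, store]
Visit edge → queue [peer, back, relay, mesh, auth, bridge, mirror, store]
Visit peer → queue [back, relay, mesh, auth, bridge, mirror, store]
Visit back → queue [relay, mesh, auth, bridge, mirror, store]
Visit relay → queue [mesh, auth, bridge, mirror, store]
Visit mesh → queue [auth, bridge, mirror, store]
Visit auth → queue [bridge, mirror, store]
Visit bridge → queue [mirror, store]
Visit mirror → queue [store]
Visit store → queue []

leaf, cache, broker, queue, core, hub, ingest, gate, shard, router, edge, peer, back, relay, mesh, auth, bridge, mirror, store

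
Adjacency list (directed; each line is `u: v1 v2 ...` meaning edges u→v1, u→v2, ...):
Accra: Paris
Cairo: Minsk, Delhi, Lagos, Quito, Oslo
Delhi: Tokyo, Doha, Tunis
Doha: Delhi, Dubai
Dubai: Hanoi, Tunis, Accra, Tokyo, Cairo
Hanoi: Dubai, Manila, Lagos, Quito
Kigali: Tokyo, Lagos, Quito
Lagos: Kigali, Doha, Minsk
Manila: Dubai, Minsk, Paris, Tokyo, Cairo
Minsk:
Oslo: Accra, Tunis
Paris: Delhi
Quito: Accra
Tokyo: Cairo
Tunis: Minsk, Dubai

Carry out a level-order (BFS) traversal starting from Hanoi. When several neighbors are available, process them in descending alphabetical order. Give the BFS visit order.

Visit Hanoi; enqueue Quito, Manila, Lagos, Dubai → queue [Quito, Manila, Lagos, Dubai]
Visit Quito; enqueue Accra → queue [Manila, Lagos, Dubai, Accra]
Visit Manila; enqueue Tokyo, Paris, Minsk, Cairo → queue [Lagos, Dubai, Accra, Tokyo, Paris, Minsk, Cairo]
Visit Lagos; enqueue Kigali, Doha → queue [Dubai, Accra, Tokyo, Paris, Minsk, Cairo, Kigali, Doha]
Visit Dubai; enqueue Tunis → queue [Accra, Tokyo, Paris, Minsk, Cairo, Kigali, Doha, Tunis]
Visit Accra → queue [Tokyo, Paris, Minsk, Cairo, Kigali, Doha, Tunis]
Visit Tokyo → queue [Paris, Minsk, Cairo, Kigali, Doha, Tunis]
Visit Paris; enqueue Delhi → queue [Minsk, Cairo, Kigali, Doha, Tunis, Delhi]
Visit Minsk → queue [Cairo, Kigali, Doha, Tunis, Delhi]
Visit Cairo; enqueue Oslo → queue [Kigali, Doha, Tunis, Delhi, Oslo]
Visit Kigali → queue [Doha, Tunis, Delhi, Oslo]
Visit Doha → queue [Tunis, Delhi, Oslo]
Visit Tunis → queue [Delhi, Oslo]
Visit Delhi → queue [Oslo]
Visit Oslo → queue []

Hanoi -> Quito -> Manila -> Lagos -> Dubai -> Accra -> Tokyo -> Paris -> Minsk -> Cairo -> Kigali -> Doha -> Tunis -> Delhi -> Oslo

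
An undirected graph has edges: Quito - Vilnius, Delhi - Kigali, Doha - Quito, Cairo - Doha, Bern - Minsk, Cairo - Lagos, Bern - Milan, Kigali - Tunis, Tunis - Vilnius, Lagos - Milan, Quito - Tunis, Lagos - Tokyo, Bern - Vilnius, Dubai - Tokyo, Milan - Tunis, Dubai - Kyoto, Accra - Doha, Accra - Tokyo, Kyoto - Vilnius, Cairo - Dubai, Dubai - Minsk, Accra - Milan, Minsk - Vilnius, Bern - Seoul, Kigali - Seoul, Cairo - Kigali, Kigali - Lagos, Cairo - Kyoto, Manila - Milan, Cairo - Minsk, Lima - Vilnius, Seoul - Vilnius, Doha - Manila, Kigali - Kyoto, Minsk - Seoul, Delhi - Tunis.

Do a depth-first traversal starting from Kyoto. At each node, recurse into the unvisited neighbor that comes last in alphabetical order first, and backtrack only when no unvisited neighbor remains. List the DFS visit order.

Kyoto, Vilnius, Tunis, Quito, Doha, Manila, Milan, Lagos, Tokyo, Dubai, Minsk, Seoul, Kigali, Delhi, Cairo, Bern, Accra, Lima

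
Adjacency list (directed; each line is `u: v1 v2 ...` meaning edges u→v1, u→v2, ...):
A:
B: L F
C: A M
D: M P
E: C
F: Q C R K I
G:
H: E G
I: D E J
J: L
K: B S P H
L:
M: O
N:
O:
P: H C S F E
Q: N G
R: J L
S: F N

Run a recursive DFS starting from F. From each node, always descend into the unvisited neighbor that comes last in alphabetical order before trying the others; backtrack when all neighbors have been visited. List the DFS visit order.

Visit F
F → R
R → L
R → J
F → Q
Q → N
Q → G
F → K
K → S
K → P
P → H
H → E
E → C
C → M
M → O
C → A
K → B
F → I
I → D

F R L J Q N G K S P H E C M O A B I D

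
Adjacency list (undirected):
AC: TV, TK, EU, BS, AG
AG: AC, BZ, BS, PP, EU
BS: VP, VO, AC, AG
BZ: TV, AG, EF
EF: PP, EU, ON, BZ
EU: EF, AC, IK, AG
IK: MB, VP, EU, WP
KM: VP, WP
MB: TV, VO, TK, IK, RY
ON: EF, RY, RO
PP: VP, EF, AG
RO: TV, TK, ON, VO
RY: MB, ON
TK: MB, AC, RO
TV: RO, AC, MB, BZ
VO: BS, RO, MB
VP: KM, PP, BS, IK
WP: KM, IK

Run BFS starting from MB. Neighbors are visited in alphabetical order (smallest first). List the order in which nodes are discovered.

MB, IK, RY, TK, TV, VO, EU, VP, WP, ON, AC, RO, BZ, BS, AG, EF, KM, PP

Visit MB; enqueue IK, RY, TK, TV, VO → queue [IK, RY, TK, TV, VO]
Visit IK; enqueue EU, VP, WP → queue [RY, TK, TV, VO, EU, VP, WP]
Visit RY; enqueue ON → queue [TK, TV, VO, EU, VP, WP, ON]
Visit TK; enqueue AC, RO → queue [TV, VO, EU, VP, WP, ON, AC, RO]
Visit TV; enqueue BZ → queue [VO, EU, VP, WP, ON, AC, RO, BZ]
Visit VO; enqueue BS → queue [EU, VP, WP, ON, AC, RO, BZ, BS]
Visit EU; enqueue AG, EF → queue [VP, WP, ON, AC, RO, BZ, BS, AG, EF]
Visit VP; enqueue KM, PP → queue [WP, ON, AC, RO, BZ, BS, AG, EF, KM, PP]
Visit WP → queue [ON, AC, RO, BZ, BS, AG, EF, KM, PP]
Visit ON → queue [AC, RO, BZ, BS, AG, EF, KM, PP]
Visit AC → queue [RO, BZ, BS, AG, EF, KM, PP]
Visit RO → queue [BZ, BS, AG, EF, KM, PP]
Visit BZ → queue [BS, AG, EF, KM, PP]
Visit BS → queue [AG, EF, KM, PP]
Visit AG → queue [EF, KM, PP]
Visit EF → queue [KM, PP]
Visit KM → queue [PP]
Visit PP → queue []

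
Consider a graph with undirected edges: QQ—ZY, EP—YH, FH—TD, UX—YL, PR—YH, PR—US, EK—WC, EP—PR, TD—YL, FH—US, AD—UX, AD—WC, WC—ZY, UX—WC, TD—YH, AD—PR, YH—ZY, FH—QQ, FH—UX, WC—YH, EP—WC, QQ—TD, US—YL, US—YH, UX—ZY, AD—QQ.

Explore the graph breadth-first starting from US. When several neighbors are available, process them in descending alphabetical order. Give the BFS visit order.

Visit US; enqueue YL, YH, PR, FH → queue [YL, YH, PR, FH]
Visit YL; enqueue UX, TD → queue [YH, PR, FH, UX, TD]
Visit YH; enqueue ZY, WC, EP → queue [PR, FH, UX, TD, ZY, WC, EP]
Visit PR; enqueue AD → queue [FH, UX, TD, ZY, WC, EP, AD]
Visit FH; enqueue QQ → queue [UX, TD, ZY, WC, EP, AD, QQ]
Visit UX → queue [TD, ZY, WC, EP, AD, QQ]
Visit TD → queue [ZY, WC, EP, AD, QQ]
Visit ZY → queue [WC, EP, AD, QQ]
Visit WC; enqueue EK → queue [EP, AD, QQ, EK]
Visit EP → queue [AD, QQ, EK]
Visit AD → queue [QQ, EK]
Visit QQ → queue [EK]
Visit EK → queue []

US YL YH PR FH UX TD ZY WC EP AD QQ EK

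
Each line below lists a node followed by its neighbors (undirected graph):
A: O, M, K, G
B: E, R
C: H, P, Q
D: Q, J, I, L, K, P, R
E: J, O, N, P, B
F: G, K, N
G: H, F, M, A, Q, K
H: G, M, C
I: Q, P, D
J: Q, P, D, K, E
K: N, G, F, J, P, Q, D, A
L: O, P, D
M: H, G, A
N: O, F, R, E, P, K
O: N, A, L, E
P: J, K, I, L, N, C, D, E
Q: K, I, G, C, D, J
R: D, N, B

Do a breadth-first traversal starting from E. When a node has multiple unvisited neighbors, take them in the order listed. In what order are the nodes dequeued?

Visit E; enqueue J, O, N, P, B → queue [J, O, N, P, B]
Visit J; enqueue Q, D, K → queue [O, N, P, B, Q, D, K]
Visit O; enqueue A, L → queue [N, P, B, Q, D, K, A, L]
Visit N; enqueue F, R → queue [P, B, Q, D, K, A, L, F, R]
Visit P; enqueue I, C → queue [B, Q, D, K, A, L, F, R, I, C]
Visit B → queue [Q, D, K, A, L, F, R, I, C]
Visit Q; enqueue G → queue [D, K, A, L, F, R, I, C, G]
Visit D → queue [K, A, L, F, R, I, C, G]
Visit K → queue [A, L, F, R, I, C, G]
Visit A; enqueue M → queue [L, F, R, I, C, G, M]
Visit L → queue [F, R, I, C, G, M]
Visit F → queue [R, I, C, G, M]
Visit R → queue [I, C, G, M]
Visit I → queue [C, G, M]
Visit C; enqueue H → queue [G, M, H]
Visit G → queue [M, H]
Visit M → queue [H]
Visit H → queue []

E, J, O, N, P, B, Q, D, K, A, L, F, R, I, C, G, M, H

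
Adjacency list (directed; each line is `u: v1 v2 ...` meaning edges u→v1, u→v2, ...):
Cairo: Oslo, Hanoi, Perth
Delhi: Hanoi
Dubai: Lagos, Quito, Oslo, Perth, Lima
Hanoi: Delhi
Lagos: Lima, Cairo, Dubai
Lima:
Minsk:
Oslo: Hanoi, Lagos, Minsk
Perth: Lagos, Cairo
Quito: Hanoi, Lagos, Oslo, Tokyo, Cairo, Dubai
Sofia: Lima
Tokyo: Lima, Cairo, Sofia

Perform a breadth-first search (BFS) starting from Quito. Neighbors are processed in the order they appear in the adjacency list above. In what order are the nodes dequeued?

Quito, Hanoi, Lagos, Oslo, Tokyo, Cairo, Dubai, Delhi, Lima, Minsk, Sofia, Perth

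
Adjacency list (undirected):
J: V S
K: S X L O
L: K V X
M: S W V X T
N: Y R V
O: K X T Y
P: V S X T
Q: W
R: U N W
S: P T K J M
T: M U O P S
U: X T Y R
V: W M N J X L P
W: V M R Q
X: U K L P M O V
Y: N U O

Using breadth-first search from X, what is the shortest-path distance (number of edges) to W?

2

Level 0: X
Level 1: K, L, M, O, P, U, V
Level 2: J, N, R, S, T, W, Y
Level 3: Q
W first appears at level 2.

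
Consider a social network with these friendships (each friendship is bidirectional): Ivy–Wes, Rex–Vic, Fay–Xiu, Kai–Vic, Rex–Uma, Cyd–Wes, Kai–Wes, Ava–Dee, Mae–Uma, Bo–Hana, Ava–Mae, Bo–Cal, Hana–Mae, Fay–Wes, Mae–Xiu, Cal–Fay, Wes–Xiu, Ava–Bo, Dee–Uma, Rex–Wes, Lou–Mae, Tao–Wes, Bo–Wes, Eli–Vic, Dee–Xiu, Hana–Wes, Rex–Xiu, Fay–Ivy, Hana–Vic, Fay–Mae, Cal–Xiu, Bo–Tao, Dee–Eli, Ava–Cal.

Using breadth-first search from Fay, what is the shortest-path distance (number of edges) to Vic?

3

Level 0: Fay
Level 1: Cal, Ivy, Mae, Wes, Xiu
Level 2: Ava, Bo, Cyd, Dee, Hana, Kai, Lou, Rex, Tao, Uma
Level 3: Eli, Vic
Vic first appears at level 3.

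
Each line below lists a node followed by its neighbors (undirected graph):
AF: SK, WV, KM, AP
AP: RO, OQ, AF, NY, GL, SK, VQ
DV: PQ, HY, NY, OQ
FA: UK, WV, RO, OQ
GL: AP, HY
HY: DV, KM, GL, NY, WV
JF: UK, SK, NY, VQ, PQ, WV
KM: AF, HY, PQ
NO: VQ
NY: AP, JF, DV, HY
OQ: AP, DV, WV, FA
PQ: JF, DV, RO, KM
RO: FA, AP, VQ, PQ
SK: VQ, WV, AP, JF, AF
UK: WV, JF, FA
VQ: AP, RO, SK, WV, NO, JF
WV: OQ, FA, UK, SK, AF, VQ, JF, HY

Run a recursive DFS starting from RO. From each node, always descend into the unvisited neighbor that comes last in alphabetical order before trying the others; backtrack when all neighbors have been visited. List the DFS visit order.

Visit RO
RO → VQ
VQ → WV
WV → UK
UK → JF
JF → SK
SK → AP
AP → OQ
OQ → FA
OQ → DV
DV → PQ
PQ → KM
KM → HY
HY → NY
HY → GL
KM → AF
VQ → NO

RO VQ WV UK JF SK AP OQ FA DV PQ KM HY NY GL AF NO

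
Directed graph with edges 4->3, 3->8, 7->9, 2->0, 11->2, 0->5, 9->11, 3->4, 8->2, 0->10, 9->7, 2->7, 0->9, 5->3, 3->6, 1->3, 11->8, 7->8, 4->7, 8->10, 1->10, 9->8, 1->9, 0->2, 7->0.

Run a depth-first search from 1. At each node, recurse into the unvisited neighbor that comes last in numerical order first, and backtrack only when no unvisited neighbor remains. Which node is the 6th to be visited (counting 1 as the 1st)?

2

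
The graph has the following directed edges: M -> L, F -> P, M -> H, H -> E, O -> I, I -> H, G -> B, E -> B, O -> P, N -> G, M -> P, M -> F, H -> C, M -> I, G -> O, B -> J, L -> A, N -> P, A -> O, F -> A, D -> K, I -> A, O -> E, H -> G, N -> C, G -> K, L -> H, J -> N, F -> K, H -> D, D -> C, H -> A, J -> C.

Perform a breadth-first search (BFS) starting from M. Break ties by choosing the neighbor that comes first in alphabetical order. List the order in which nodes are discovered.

M F H I L P A K C D E G O B J N

Visit M; enqueue F, H, I, L, P → queue [F, H, I, L, P]
Visit F; enqueue A, K → queue [H, I, L, P, A, K]
Visit H; enqueue C, D, E, G → queue [I, L, P, A, K, C, D, E, G]
Visit I → queue [L, P, A, K, C, D, E, G]
Visit L → queue [P, A, K, C, D, E, G]
Visit P → queue [A, K, C, D, E, G]
Visit A; enqueue O → queue [K, C, D, E, G, O]
Visit K → queue [C, D, E, G, O]
Visit C → queue [D, E, G, O]
Visit D → queue [E, G, O]
Visit E; enqueue B → queue [G, O, B]
Visit G → queue [O, B]
Visit O → queue [B]
Visit B; enqueue J → queue [J]
Visit J; enqueue N → queue [N]
Visit N → queue []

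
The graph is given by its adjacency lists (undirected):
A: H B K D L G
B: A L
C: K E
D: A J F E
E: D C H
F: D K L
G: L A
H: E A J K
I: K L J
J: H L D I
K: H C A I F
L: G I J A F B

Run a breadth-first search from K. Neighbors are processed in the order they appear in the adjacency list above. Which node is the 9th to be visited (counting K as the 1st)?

Visit K; enqueue H, C, A, I, F → queue [H, C, A, I, F]
Visit H; enqueue E, J → queue [C, A, I, F, E, J]
Visit C → queue [A, I, F, E, J]
Visit A; enqueue B, D, L, G → queue [I, F, E, J, B, D, L, G]
Visit I → queue [F, E, J, B, D, L, G]
Visit F → queue [E, J, B, D, L, G]
Visit E → queue [J, B, D, L, G]
Visit J → queue [B, D, L, G]
Visit B → queue [D, L, G]
Visit D → queue [L, G]
Visit L → queue [G]
Visit G → queue []

Visit order: K, H, C, A, I, F, E, J, B, D, L, G

B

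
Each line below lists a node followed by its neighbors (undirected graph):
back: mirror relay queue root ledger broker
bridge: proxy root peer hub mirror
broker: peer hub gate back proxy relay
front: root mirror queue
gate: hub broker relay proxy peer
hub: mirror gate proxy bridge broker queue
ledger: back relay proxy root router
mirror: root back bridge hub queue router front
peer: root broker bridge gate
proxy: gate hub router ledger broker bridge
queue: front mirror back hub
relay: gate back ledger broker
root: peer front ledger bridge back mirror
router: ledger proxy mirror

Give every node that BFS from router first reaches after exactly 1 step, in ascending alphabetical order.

ledger, mirror, proxy

Level 0: router
Level 1: ledger, mirror, proxy
Level 2: back, bridge, broker, front, gate, hub, queue, relay, root
Level 3: peer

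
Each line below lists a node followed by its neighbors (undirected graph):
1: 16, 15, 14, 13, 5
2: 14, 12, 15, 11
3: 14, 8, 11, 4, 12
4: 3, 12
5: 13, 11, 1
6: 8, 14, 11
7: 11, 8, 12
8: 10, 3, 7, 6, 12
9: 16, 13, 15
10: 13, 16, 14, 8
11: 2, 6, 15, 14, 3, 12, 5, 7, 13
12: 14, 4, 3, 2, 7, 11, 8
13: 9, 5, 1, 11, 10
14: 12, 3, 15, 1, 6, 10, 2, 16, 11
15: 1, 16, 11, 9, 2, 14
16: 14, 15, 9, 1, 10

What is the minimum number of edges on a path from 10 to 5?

Level 0: 10
Level 1: 8, 13, 14, 16
Level 2: 1, 2, 3, 5, 6, 7, 9, 11, 12, 15
Level 3: 4
5 first appears at level 2.

2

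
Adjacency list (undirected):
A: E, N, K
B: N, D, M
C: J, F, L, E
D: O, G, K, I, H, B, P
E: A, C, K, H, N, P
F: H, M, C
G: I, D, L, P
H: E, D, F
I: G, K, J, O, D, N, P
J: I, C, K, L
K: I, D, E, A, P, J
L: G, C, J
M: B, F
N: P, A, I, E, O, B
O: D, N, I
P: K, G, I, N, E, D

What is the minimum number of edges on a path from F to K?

Level 0: F
Level 1: C, H, M
Level 2: B, D, E, J, L
Level 3: A, G, I, K, N, O, P
K first appears at level 3.

3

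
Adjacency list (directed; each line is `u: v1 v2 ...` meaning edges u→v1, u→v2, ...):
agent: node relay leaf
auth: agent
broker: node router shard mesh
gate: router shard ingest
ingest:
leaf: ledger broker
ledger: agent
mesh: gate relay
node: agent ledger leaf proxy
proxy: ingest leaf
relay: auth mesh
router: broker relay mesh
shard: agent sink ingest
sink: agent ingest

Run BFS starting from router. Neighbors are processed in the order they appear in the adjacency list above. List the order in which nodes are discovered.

router → broker → relay → mesh → node → shard → auth → gate → agent → ledger → leaf → proxy → sink → ingest

Visit router; enqueue broker, relay, mesh → queue [broker, relay, mesh]
Visit broker; enqueue node, shard → queue [relay, mesh, node, shard]
Visit relay; enqueue auth → queue [mesh, node, shard, auth]
Visit mesh; enqueue gate → queue [node, shard, auth, gate]
Visit node; enqueue agent, ledger, leaf, proxy → queue [shard, auth, gate, agent, ledger, leaf, proxy]
Visit shard; enqueue sink, ingest → queue [auth, gate, agent, ledger, leaf, proxy, sink, ingest]
Visit auth → queue [gate, agent, ledger, leaf, proxy, sink, ingest]
Visit gate → queue [agent, ledger, leaf, proxy, sink, ingest]
Visit agent → queue [ledger, leaf, proxy, sink, ingest]
Visit ledger → queue [leaf, proxy, sink, ingest]
Visit leaf → queue [proxy, sink, ingest]
Visit proxy → queue [sink, ingest]
Visit sink → queue [ingest]
Visit ingest → queue []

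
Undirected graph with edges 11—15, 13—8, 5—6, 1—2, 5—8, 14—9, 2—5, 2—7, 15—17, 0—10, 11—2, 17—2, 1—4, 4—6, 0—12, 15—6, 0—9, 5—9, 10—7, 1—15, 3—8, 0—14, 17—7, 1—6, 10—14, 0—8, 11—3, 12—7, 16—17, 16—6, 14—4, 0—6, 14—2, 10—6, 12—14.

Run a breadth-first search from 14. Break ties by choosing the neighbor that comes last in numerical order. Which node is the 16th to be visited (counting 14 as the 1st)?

Visit 14; enqueue 12, 10, 9, 4, 2, 0 → queue [12, 10, 9, 4, 2, 0]
Visit 12; enqueue 7 → queue [10, 9, 4, 2, 0, 7]
Visit 10; enqueue 6 → queue [9, 4, 2, 0, 7, 6]
Visit 9; enqueue 5 → queue [4, 2, 0, 7, 6, 5]
Visit 4; enqueue 1 → queue [2, 0, 7, 6, 5, 1]
Visit 2; enqueue 17, 11 → queue [0, 7, 6, 5, 1, 17, 11]
Visit 0; enqueue 8 → queue [7, 6, 5, 1, 17, 11, 8]
Visit 7 → queue [6, 5, 1, 17, 11, 8]
Visit 6; enqueue 16, 15 → queue [5, 1, 17, 11, 8, 16, 15]
Visit 5 → queue [1, 17, 11, 8, 16, 15]
Visit 1 → queue [17, 11, 8, 16, 15]
Visit 17 → queue [11, 8, 16, 15]
Visit 11; enqueue 3 → queue [8, 16, 15, 3]
Visit 8; enqueue 13 → queue [16, 15, 3, 13]
Visit 16 → queue [15, 3, 13]
Visit 15 → queue [3, 13]
Visit 3 → queue [13]
Visit 13 → queue []

Visit order: 14, 12, 10, 9, 4, 2, 0, 7, 6, 5, 1, 17, 11, 8, 16, 15, 3, 13

15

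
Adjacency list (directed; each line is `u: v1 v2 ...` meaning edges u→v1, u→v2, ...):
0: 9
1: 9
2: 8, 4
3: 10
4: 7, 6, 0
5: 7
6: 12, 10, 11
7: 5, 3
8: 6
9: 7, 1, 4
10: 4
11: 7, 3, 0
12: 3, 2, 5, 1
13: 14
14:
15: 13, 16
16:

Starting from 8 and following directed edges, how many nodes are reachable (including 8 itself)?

13

BFS from 8 visits: 8, 6, 10, 11, 12, 4, 0, 3, 7, 1, 2, 5, 9
Reachable nodes: 13 of 17 total.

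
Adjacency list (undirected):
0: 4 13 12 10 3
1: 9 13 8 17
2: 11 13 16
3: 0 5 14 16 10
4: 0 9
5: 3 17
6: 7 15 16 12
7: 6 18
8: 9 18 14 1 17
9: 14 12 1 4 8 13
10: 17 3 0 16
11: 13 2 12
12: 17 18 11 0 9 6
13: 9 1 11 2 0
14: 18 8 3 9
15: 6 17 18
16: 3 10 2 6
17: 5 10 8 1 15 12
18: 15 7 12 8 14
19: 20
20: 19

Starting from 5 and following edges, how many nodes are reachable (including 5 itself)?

19

BFS from 5 visits: 5, 17, 3, 15, 12, 10, 8, 1, 16, 14, 0, 18, 6, 11, 9, 13, 2, 4, 7
Reachable nodes: 19 of 21 total.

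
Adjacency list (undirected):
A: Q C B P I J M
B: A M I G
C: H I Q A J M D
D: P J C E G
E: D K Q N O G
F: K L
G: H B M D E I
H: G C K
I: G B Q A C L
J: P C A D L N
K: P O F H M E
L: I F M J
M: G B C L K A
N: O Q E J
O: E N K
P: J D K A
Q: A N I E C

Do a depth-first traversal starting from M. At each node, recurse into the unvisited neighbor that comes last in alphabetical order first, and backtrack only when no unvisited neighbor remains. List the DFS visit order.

M → L → J → P → K → O → N → Q → I → G → H → C → D → E → A → B → F

Visit M
M → L
L → J
J → P
P → K
K → O
O → N
N → Q
Q → I
I → G
G → H
H → C
C → D
D → E
C → A
A → B
K → F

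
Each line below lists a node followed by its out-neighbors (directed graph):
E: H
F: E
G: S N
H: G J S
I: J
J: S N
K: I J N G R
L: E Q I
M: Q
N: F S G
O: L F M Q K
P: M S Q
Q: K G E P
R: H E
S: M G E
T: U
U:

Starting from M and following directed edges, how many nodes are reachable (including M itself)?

BFS from M visits: M, Q, K, G, E, P, I, J, N, R, S, H, F
Reachable nodes: 13 of 17 total.

13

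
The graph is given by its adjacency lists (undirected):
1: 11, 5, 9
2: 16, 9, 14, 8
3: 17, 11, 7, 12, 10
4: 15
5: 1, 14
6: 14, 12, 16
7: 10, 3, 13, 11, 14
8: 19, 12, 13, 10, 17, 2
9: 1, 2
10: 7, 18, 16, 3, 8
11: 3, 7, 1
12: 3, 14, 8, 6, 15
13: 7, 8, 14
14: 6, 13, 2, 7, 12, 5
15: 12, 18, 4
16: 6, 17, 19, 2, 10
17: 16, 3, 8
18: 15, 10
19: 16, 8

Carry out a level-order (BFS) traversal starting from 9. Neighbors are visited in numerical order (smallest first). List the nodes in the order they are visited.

9 1 2 5 11 8 14 16 3 7 10 12 13 17 19 6 18 15 4

Visit 9; enqueue 1, 2 → queue [1, 2]
Visit 1; enqueue 5, 11 → queue [2, 5, 11]
Visit 2; enqueue 8, 14, 16 → queue [5, 11, 8, 14, 16]
Visit 5 → queue [11, 8, 14, 16]
Visit 11; enqueue 3, 7 → queue [8, 14, 16, 3, 7]
Visit 8; enqueue 10, 12, 13, 17, 19 → queue [14, 16, 3, 7, 10, 12, 13, 17, 19]
Visit 14; enqueue 6 → queue [16, 3, 7, 10, 12, 13, 17, 19, 6]
Visit 16 → queue [3, 7, 10, 12, 13, 17, 19, 6]
Visit 3 → queue [7, 10, 12, 13, 17, 19, 6]
Visit 7 → queue [10, 12, 13, 17, 19, 6]
Visit 10; enqueue 18 → queue [12, 13, 17, 19, 6, 18]
Visit 12; enqueue 15 → queue [13, 17, 19, 6, 18, 15]
Visit 13 → queue [17, 19, 6, 18, 15]
Visit 17 → queue [19, 6, 18, 15]
Visit 19 → queue [6, 18, 15]
Visit 6 → queue [18, 15]
Visit 18 → queue [15]
Visit 15; enqueue 4 → queue [4]
Visit 4 → queue []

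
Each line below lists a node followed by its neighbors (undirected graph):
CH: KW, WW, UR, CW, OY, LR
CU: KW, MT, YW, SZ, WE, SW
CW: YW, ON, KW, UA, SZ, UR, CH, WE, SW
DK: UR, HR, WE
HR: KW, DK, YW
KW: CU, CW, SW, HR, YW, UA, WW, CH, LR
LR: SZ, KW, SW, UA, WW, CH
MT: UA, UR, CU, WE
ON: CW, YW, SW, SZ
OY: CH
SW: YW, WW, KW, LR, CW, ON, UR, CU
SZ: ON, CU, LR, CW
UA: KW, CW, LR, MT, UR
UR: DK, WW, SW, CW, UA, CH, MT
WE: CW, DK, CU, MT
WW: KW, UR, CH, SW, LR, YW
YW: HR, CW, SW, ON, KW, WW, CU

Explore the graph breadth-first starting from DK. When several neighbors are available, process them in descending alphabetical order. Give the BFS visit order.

DK, WE, UR, HR, MT, CW, CU, WW, UA, SW, CH, YW, KW, SZ, ON, LR, OY

Visit DK; enqueue WE, UR, HR → queue [WE, UR, HR]
Visit WE; enqueue MT, CW, CU → queue [UR, HR, MT, CW, CU]
Visit UR; enqueue WW, UA, SW, CH → queue [HR, MT, CW, CU, WW, UA, SW, CH]
Visit HR; enqueue YW, KW → queue [MT, CW, CU, WW, UA, SW, CH, YW, KW]
Visit MT → queue [CW, CU, WW, UA, SW, CH, YW, KW]
Visit CW; enqueue SZ, ON → queue [CU, WW, UA, SW, CH, YW, KW, SZ, ON]
Visit CU → queue [WW, UA, SW, CH, YW, KW, SZ, ON]
Visit WW; enqueue LR → queue [UA, SW, CH, YW, KW, SZ, ON, LR]
Visit UA → queue [SW, CH, YW, KW, SZ, ON, LR]
Visit SW → queue [CH, YW, KW, SZ, ON, LR]
Visit CH; enqueue OY → queue [YW, KW, SZ, ON, LR, OY]
Visit YW → queue [KW, SZ, ON, LR, OY]
Visit KW → queue [SZ, ON, LR, OY]
Visit SZ → queue [ON, LR, OY]
Visit ON → queue [LR, OY]
Visit LR → queue [OY]
Visit OY → queue []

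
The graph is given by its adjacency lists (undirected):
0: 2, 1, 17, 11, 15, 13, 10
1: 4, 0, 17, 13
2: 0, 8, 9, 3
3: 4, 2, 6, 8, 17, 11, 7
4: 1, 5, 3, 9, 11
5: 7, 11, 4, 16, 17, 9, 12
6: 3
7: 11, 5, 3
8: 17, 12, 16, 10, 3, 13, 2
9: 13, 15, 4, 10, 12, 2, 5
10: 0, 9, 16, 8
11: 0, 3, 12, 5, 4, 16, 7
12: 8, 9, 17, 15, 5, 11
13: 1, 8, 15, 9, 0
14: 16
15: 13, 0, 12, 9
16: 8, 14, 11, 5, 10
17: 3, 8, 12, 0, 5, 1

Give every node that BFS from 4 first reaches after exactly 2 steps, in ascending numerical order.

Level 0: 4
Level 1: 1, 3, 5, 9, 11
Level 2: 0, 2, 6, 7, 8, 10, 12, 13, 15, 16, 17
Level 3: 14

0, 2, 6, 7, 8, 10, 12, 13, 15, 16, 17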